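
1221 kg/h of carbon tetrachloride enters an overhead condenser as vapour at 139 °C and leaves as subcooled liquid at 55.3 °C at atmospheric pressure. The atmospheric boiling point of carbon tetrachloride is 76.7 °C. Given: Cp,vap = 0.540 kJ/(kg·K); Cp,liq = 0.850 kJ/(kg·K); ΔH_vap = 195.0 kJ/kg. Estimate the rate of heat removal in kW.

Q_c = 83.7 kW

vapour 139→76.7 °C: -33.642 kJ/kg
condensation at 76.7 °C: -195 kJ/kg
liquid 76.7→55.3 °C: -18.19 kJ/kg
Δh = -33.642 + -195 + -18.19 = -246.83 kJ/kg
Q = ṁ·Δh = 1221 kg/h × -246.83 kJ/kg = -301380 kJ/h
|Q| = 83.717 kW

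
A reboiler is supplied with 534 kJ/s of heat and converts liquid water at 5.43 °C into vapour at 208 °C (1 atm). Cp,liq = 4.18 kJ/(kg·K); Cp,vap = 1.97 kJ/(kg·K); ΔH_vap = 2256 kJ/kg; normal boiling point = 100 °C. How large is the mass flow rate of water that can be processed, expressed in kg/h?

ṁ = 671 kg/h

Δh = 4.18×(100−5.43) + 2256 + 1.97×(208−100) = 2864.1 kJ/kg
Q = 534 kJ/s = 534 kJ/s = 1.9224e+06 kJ/h
ṁ = Q/Δh = 1.9224e+06 / 2864.1 = 671.21 kg/h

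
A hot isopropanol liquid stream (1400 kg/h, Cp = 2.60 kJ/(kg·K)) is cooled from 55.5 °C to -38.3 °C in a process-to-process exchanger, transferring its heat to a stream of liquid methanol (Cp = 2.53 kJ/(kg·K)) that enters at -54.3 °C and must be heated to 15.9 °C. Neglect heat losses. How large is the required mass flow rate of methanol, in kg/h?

ṁ_c = 1920 kg/h

Heat released by hot stream: Q = 1400 × 2.60 × (55.5 − -38.3) = 341430 kJ/h
Energy balance on cold side (adiabatic exchanger): Q = ṁ_c·Cp_c·(T_c,out − T_c,in)
ṁ_c = 341430 / [2.53 × (15.9 − -54.3)] = 1922.4 kg/h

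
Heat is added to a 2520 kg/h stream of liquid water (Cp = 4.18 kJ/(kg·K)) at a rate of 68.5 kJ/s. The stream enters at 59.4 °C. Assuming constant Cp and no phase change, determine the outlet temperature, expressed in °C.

T_out = 82.8 °C

Q = 68.5 kJ/s = 246600 kJ/h
ΔT = Q/(ṁ·Cp) = 246600/(2520×4.18) = 23.411 K
T_out = 59.4 + 23.411 = 82.811 °C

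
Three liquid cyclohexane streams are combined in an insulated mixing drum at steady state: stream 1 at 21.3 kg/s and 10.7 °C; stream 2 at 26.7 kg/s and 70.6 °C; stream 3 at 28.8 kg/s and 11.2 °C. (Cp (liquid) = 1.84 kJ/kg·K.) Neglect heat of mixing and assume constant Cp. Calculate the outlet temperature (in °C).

Energy balance with Q = 0: Σ ṁᵢCp,ᵢ(T_out − Tᵢ) = 0
Σ ṁᵢCp,ᵢTᵢ = 21.3×1.84×10.7 + 26.7×1.84×70.6 + 28.8×1.84×11.2 = 4481.3
Σ ṁᵢCp,ᵢ = 21.3×1.84 + 26.7×1.84 + 28.8×1.84 = 141.31
T_out = 4481.3 / 141.31 = 31.712 °C

T_out = 31.7 °C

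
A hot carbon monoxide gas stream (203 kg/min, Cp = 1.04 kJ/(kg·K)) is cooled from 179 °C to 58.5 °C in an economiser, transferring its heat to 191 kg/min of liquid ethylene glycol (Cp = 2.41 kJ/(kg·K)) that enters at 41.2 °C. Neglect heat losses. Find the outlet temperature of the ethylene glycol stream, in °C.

Heat released by hot stream: Q = 203 × 1.04 × (179 − 58.5) = 25440 kJ/min
Energy balance on cold side (adiabatic exchanger): Q = ṁ_c·Cp_c·(T_c,out − T_c,in)
T_c,out = 41.2 + 25440/(191 × 2.41) = 96.467 °C

T_c,out = 96.5 °C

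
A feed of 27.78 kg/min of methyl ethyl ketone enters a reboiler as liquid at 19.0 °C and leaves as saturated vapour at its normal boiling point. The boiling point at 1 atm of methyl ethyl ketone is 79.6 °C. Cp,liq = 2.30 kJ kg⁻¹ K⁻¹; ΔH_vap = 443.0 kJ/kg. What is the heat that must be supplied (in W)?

liquid 19.0→79.6 °C: 139.38 kJ/kg
vaporisation at 79.6 °C: 443 kJ/kg
Δh = 139.38 + 443 = 582.38 kJ/kg
Q = ṁ·Δh = 27.78 kg/min × 582.38 kJ/kg = 16179 kJ/min
|Q| = 269.64 kW = 269640 W

Q = 270000 W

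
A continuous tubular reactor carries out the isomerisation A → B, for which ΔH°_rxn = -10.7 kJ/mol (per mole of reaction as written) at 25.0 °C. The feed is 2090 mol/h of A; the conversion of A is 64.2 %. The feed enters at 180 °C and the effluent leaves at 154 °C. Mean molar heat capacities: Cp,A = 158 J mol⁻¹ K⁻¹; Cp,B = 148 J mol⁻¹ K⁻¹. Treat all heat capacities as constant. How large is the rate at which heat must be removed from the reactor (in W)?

Extent of reaction ξ = 0.642 × 2090 = 1341.8 mol/h
Reaction term: ξ·ΔH°_rxn = 1341.8 × -10.7 = -14357 kJ/h
Sensible, feed 180→25 °C: -51184 kJ/h
Outlet flows (mol/h): A 748.22, B 1341.8
Sensible, products 25→154 °C: 40867 kJ/h
Q = ΔH = -24674 kJ/h = -6.8538 kW
Heat removed = 6853.8 W

Q_out = 6850 W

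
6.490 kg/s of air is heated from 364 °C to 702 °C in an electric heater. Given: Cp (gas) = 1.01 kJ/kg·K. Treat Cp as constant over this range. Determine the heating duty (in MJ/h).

Q = ṁ·Cp·ΔT = 6.490 × 1.01 × (702 − 364) = 2215.6 kJ/s
Heating duty = 7976 MJ/h

Q = 7980 MJ/h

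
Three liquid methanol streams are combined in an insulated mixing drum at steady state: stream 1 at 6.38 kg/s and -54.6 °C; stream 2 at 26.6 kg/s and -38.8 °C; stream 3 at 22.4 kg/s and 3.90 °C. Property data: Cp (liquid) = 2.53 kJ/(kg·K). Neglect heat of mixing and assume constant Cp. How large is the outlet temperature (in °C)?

T_out = -23.3 °C

No heat crosses the boundary, so H_out = H_in.
Σ ṁᵢCp,ᵢTᵢ = 6.38×2.53×-54.6 + 26.6×2.53×-38.8 + 22.4×2.53×3.90 = -3271.5
Σ ṁᵢCp,ᵢ = 6.38×2.53 + 26.6×2.53 + 22.4×2.53 = 140.11
T_out = -3271.5 / 140.11 = -23.349 °C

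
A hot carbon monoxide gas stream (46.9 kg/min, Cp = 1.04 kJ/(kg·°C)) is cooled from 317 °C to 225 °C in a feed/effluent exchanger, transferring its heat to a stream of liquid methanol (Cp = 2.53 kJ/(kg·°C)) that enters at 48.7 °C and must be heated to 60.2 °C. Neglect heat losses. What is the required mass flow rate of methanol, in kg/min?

ṁ_c = 154 kg/min

Heat released by hot stream: Q = 46.9 × 1.04 × (317 − 225) = 4487.4 kJ/min
Energy balance on cold side (adiabatic exchanger): Q = ṁ_c·Cp_c·(T_c,out − T_c,in)
ṁ_c = 4487.4 / [2.53 × (60.2 − 48.7)] = 154.23 kg/min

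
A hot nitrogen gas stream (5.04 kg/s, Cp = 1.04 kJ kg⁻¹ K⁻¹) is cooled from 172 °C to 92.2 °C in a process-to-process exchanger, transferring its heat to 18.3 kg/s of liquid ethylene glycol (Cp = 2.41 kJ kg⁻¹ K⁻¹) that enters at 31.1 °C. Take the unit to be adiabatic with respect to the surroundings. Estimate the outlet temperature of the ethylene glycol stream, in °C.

T_c,out = 40.6 °C

Heat released by hot stream: Q = 5.04 × 1.04 × (172 − 92.2) = 418.28 kJ/s
Energy balance on cold side (adiabatic exchanger): Q = ṁ_c·Cp_c·(T_c,out − T_c,in)
T_c,out = 31.1 + 418.28/(18.3 × 2.41) = 40.584 °C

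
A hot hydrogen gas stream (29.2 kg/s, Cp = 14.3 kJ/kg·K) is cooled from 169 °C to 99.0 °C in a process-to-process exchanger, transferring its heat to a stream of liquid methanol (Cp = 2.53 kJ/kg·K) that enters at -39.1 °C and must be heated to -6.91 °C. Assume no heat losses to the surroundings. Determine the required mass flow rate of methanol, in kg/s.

Heat released by hot stream: Q = 29.2 × 14.3 × (169 − 99.0) = 29229 kJ/s
Energy balance on cold side (adiabatic exchanger): Q = ṁ_c·Cp_c·(T_c,out − T_c,in)
ṁ_c = 29229 / [2.53 × (-6.91 − -39.1)] = 358.9 kg/s

ṁ_c = 359 kg/s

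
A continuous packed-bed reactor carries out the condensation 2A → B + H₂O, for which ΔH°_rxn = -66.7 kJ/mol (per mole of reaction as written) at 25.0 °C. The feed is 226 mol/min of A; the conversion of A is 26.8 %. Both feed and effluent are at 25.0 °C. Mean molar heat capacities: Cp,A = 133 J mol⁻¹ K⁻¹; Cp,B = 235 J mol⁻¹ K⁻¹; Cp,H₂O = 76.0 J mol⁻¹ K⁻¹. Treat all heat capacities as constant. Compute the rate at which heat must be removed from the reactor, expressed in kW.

Q_out = 33.7 kW

Extent of reaction ξ = 0.268 × 226 / 2 = 30.284 mol/min
Reaction term: ξ·ΔH°_rxn = 30.284 × -66.7 = -2019.9 kJ/min
Q = ΔH = -2019.9 kJ/min = -33.666 kW
Heat removed = 33.666 kW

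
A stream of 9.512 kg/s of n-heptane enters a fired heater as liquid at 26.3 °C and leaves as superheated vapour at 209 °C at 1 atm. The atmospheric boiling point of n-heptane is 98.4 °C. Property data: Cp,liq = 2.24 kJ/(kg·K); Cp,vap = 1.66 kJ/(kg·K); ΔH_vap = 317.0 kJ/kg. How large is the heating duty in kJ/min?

liquid 26.3→98.4 °C: 161.5 kJ/kg
vaporisation at 98.4 °C: 317 kJ/kg
vapour 98.4→209 °C: 183.6 kJ/kg
Δh = 161.5 + 317 + 183.6 = 662.1 kJ/kg
Q = ṁ·Δh = 9.512 kg/s × 662.1 kJ/kg = 6297.9 kJ/s
|Q| = 6297.9 kW = 377870 kJ/min

Q = 378000 kJ/min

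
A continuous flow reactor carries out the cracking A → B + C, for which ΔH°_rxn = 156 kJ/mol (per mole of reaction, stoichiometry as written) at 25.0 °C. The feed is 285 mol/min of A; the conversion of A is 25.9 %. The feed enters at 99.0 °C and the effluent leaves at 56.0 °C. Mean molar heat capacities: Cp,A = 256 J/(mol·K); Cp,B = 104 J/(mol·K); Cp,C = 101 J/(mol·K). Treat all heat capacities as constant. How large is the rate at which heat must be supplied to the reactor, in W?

Q_in = 138000 W

Extent of reaction ξ = 0.259 × 285 = 73.815 mol/min
Reaction term: ξ·ΔH°_rxn = 73.815 × 156 = 11515 kJ/min
Sensible, feed 99.0→25 °C: -5399 kJ/min
Outlet flows (mol/min): A 211.19, B 73.815, C 73.815
Sensible, products 25→56.0 °C: 2145.1 kJ/min
Q = ΔH = 8261.2 kJ/min = 137.69 kW
Heat supplied = 137690 W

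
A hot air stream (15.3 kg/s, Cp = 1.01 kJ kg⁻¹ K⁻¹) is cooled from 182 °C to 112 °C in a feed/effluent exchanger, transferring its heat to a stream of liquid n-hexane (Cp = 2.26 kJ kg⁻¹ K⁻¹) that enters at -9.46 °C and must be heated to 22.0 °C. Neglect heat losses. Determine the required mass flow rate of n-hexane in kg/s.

Heat released by hot stream: Q = 15.3 × 1.01 × (182 − 112) = 1081.7 kJ/s
Energy balance on cold side (adiabatic exchanger): Q = ṁ_c·Cp_c·(T_c,out − T_c,in)
ṁ_c = 1081.7 / [2.26 × (22.0 − -9.46)] = 15.214 kg/s

ṁ_c = 15.2 kg/s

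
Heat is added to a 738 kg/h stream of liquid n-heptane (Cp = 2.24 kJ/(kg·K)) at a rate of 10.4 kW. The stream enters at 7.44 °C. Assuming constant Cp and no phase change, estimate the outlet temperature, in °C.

T_out = 30.1 °C

Q = 10.4 kW = 37440 kJ/h
ΔT = Q/(ṁ·Cp) = 37440/(738×2.24) = 22.648 K
T_out = 7.44 + 22.648 = 30.088 °C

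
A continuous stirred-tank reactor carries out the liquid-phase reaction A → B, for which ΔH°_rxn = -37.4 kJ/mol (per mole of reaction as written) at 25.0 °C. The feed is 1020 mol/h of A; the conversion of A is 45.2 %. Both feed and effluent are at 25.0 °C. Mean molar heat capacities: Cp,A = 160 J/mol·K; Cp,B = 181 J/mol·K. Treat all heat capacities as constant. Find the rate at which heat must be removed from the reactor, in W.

Extent of reaction ξ = 0.452 × 1020 = 461.04 mol/h
Reaction term: ξ·ΔH°_rxn = 461.04 × -37.4 = -17243 kJ/h
Q = ΔH = -17243 kJ/h = -4.7897 kW
Heat removed = 4789.7 W

Q_out = 4790 W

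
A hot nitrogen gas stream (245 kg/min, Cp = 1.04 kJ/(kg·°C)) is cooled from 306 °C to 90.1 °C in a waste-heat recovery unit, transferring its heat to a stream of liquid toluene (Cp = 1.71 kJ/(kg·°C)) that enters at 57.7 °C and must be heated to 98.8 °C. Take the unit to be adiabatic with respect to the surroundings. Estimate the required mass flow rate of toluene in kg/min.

ṁ_c = 783 kg/min

Heat released by hot stream: Q = 245 × 1.04 × (306 − 90.1) = 55011 kJ/min
Energy balance on cold side (adiabatic exchanger): Q = ṁ_c·Cp_c·(T_c,out − T_c,in)
ṁ_c = 55011 / [1.71 × (98.8 − 57.7)] = 782.73 kg/min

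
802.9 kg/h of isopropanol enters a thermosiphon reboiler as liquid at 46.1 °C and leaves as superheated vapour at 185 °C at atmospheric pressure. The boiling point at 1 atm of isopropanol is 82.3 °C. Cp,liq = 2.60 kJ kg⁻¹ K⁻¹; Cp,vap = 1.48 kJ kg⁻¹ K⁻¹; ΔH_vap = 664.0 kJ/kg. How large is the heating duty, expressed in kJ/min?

Q = 12200 kJ/min

liquid 46.1→82.3 °C: 94.12 kJ/kg
vaporisation at 82.3 °C: 664 kJ/kg
vapour 82.3→185 °C: 152 kJ/kg
Δh = 94.12 + 664 + 152 = 910.12 kJ/kg
Q = ṁ·Δh = 802.9 kg/h × 910.12 kJ/kg = 730730 kJ/h
|Q| = 202.98 kW = 12179 kJ/min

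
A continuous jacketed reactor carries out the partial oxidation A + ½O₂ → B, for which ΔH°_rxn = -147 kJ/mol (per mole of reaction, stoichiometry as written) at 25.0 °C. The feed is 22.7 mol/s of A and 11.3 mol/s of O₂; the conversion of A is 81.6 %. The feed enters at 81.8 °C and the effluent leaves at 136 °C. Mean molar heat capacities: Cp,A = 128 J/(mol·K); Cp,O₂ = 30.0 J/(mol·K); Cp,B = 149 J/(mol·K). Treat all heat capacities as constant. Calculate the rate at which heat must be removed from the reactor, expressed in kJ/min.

Extent of reaction ξ = 0.816 × 22.7 = 18.523 mol/s
Reaction term: ξ·ΔH°_rxn = 18.523 × -147 = -2722.9 kJ/s
Sensible, feed 81.8→25 °C: -184.29 kJ/s
Outlet flows (mol/s): A 4.1768, O₂ 2.0384, B 18.523
Sensible, products 25→136 °C: 372.49 kJ/s
Q = ΔH = -2534.7 kJ/s = -2534.7 kW
Heat removed = 152080 kJ/min

Q_out = 152000 kJ/min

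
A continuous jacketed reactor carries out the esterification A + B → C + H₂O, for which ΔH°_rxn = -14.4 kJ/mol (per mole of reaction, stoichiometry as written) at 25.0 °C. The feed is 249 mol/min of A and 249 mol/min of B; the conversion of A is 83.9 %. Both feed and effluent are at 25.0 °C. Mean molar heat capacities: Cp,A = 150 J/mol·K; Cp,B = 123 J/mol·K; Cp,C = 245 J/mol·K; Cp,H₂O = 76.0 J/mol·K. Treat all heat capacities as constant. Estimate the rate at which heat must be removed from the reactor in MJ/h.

Q_out = 180 MJ/h

Extent of reaction ξ = 0.839 × 249 = 208.91 mol/min
Reaction term: ξ·ΔH°_rxn = 208.91 × -14.4 = -3008.3 kJ/min
Q = ΔH = -3008.3 kJ/min = -50.139 kW
Heat removed = 180.5 MJ/h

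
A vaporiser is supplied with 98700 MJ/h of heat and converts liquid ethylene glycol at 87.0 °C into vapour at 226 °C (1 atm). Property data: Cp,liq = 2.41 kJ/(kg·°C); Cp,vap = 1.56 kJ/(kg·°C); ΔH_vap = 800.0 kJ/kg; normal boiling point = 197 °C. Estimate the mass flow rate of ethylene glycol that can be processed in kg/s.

Δh = 2.41×(197−87.0) + 800.0 + 1.56×(226−197) = 1110.3 kJ/kg
Q = 98700 MJ/h = 27417 kJ/s = 27417 kJ/s
ṁ = Q/Δh = 27417 / 1110.3 = 24.692 kg/s

ṁ = 24.7 kg/s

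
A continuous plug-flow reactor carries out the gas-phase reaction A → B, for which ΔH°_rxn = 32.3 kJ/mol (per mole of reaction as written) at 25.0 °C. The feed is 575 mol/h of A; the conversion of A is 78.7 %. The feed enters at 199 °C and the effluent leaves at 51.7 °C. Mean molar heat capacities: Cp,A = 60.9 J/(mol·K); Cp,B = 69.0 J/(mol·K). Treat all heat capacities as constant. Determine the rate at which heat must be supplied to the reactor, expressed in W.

Extent of reaction ξ = 0.787 × 575 = 452.53 mol/h
Reaction term: ξ·ΔH°_rxn = 452.53 × 32.3 = 14617 kJ/h
Sensible, feed 199→25 °C: -6093 kJ/h
Outlet flows (mol/h): A 122.47, B 452.53
Sensible, products 25→51.7 °C: 1032.8 kJ/h
Q = ΔH = 9556.3 kJ/h = 2.6545 kW
Heat supplied = 2654.5 W

Q_in = 2650 W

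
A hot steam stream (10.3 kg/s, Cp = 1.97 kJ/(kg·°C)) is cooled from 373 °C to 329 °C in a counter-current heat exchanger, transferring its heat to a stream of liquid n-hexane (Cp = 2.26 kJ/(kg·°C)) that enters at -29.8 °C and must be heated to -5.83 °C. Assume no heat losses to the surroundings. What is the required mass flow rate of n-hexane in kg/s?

ṁ_c = 16.5 kg/s

Heat released by hot stream: Q = 10.3 × 1.97 × (373 − 329) = 892.8 kJ/s
Energy balance on cold side (adiabatic exchanger): Q = ṁ_c·Cp_c·(T_c,out − T_c,in)
ṁ_c = 892.8 / [2.26 × (-5.83 − -29.8)] = 16.481 kg/s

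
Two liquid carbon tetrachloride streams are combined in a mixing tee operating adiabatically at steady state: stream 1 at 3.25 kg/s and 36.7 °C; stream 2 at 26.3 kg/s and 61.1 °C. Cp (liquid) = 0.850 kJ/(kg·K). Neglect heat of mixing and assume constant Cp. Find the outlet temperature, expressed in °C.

T_out = 58.4 °C

Adiabatic, steady state ⇒ Σ ṁᵢCp,ᵢ(T_out − Tᵢ) = 0
Σ ṁᵢCp,ᵢTᵢ = 3.25×0.850×36.7 + 26.3×0.850×61.1 = 1467.3
Σ ṁᵢCp,ᵢ = 3.25×0.850 + 26.3×0.850 = 25.117
T_out = 1467.3 / 25.117 = 58.416 °C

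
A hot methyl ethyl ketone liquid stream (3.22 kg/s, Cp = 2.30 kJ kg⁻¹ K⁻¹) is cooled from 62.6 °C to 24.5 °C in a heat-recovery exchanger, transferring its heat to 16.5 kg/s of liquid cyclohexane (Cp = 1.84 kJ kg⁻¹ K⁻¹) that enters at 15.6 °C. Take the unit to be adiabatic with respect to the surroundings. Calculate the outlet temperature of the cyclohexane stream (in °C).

T_c,out = 24.9 °C

Heat released by hot stream: Q = 3.22 × 2.30 × (62.6 − 24.5) = 282.17 kJ/s
Energy balance on cold side (adiabatic exchanger): Q = ṁ_c·Cp_c·(T_c,out − T_c,in)
T_c,out = 15.6 + 282.17/(16.5 × 1.84) = 24.894 °C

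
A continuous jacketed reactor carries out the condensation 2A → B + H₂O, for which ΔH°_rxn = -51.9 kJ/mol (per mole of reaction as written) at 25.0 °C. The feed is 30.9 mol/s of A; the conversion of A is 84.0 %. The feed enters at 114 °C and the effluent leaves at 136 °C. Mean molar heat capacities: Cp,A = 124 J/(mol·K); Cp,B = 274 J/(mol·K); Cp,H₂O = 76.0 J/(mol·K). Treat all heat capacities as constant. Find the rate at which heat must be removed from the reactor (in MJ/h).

Q_out = 1590 MJ/h

Extent of reaction ξ = 0.840 × 30.9 / 2 = 12.978 mol/s
Reaction term: ξ·ΔH°_rxn = 12.978 × -51.9 = -673.56 kJ/s
Sensible, feed 114→25 °C: -341.01 kJ/s
Outlet flows (mol/s): A 4.944, B 12.978, H₂O 12.978
Sensible, products 25→136 °C: 572.24 kJ/s
Q = ΔH = -442.33 kJ/s = -442.33 kW
Heat removed = 1592.4 MJ/h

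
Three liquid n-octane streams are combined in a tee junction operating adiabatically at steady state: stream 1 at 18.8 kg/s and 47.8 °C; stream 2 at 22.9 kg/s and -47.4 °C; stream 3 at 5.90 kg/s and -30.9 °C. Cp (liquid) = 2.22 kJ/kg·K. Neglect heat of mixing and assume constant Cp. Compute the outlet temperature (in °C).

Adiabatic, steady state ⇒ Σ ṁᵢCp,ᵢ(T_out − Tᵢ) = 0
Σ ṁᵢCp,ᵢTᵢ = 18.8×2.22×47.8 + 22.9×2.22×-47.4 + 5.90×2.22×-30.9 = -819.47
Σ ṁᵢCp,ᵢ = 18.8×2.22 + 22.9×2.22 + 5.90×2.22 = 105.67
T_out = -819.47 / 105.67 = -7.7548 °C

T_out = -7.75 °C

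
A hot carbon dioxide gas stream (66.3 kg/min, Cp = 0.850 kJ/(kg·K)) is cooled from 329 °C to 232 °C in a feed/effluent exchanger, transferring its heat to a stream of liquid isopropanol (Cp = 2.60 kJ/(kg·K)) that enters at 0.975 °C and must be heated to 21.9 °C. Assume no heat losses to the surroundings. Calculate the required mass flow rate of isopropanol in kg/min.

Heat released by hot stream: Q = 66.3 × 0.850 × (329 − 232) = 5466.4 kJ/min
Energy balance on cold side (adiabatic exchanger): Q = ṁ_c·Cp_c·(T_c,out − T_c,in)
ṁ_c = 5466.4 / [2.60 × (21.9 − 0.975)] = 100.48 kg/min

ṁ_c = 100 kg/min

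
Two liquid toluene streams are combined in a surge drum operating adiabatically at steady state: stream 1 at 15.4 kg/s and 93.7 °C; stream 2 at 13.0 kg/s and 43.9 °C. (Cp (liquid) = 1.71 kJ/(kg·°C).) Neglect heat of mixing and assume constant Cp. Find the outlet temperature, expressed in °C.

T_out = 70.9 °C

Energy balance with Q = 0: Σ ṁᵢCp,ᵢ(T_out − Tᵢ) = 0
T_out = Σ ṁᵢCp,ᵢTᵢ / Σ ṁᵢCp,ᵢ
      = 3443.4 / 48.564 = 70.904 °C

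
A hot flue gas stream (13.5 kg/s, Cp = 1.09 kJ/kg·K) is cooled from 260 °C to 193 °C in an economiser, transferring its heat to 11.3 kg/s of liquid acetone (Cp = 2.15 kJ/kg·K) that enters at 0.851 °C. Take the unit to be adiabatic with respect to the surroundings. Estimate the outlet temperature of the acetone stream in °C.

T_c,out = 41.4 °C

Heat released by hot stream: Q = 13.5 × 1.09 × (260 − 193) = 985.91 kJ/s
Energy balance on cold side (adiabatic exchanger): Q = ṁ_c·Cp_c·(T_c,out − T_c,in)
T_c,out = 0.851 + 985.91/(11.3 × 2.15) = 41.432 °C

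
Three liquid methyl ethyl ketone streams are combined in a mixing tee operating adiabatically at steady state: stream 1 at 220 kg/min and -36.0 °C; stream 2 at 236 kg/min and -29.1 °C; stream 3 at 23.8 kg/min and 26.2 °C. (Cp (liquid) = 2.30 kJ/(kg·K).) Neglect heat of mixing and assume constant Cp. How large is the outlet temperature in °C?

No heat crosses the boundary, so H_out = H_in.
T_out = Σ ṁᵢCp,ᵢTᵢ / Σ ṁᵢCp,ᵢ
      = -32577 / 1103.5 = -29.521 °C

T_out = -29.5 °C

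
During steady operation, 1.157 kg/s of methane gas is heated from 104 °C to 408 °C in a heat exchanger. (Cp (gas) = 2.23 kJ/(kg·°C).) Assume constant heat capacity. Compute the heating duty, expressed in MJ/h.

Q = 2820 MJ/h

Q = ṁ·Cp·ΔT = 1.157 × 2.23 × (408 − 104) = 784.35 kJ/s
Heating duty = 2823.7 MJ/h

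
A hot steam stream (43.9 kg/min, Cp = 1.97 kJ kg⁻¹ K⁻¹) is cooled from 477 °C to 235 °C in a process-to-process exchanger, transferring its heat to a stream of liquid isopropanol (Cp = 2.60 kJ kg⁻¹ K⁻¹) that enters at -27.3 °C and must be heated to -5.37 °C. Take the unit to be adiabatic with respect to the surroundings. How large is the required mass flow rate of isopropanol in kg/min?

Heat released by hot stream: Q = 43.9 × 1.97 × (477 − 235) = 20929 kJ/min
Energy balance on cold side (adiabatic exchanger): Q = ṁ_c·Cp_c·(T_c,out − T_c,in)
ṁ_c = 20929 / [2.60 × (-5.37 − -27.3)] = 367.06 kg/min

ṁ_c = 367 kg/min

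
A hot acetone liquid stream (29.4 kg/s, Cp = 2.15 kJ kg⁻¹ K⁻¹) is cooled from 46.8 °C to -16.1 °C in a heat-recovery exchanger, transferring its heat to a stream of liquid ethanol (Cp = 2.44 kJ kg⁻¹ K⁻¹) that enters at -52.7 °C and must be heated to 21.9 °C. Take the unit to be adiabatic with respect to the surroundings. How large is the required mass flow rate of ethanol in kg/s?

ṁ_c = 21.8 kg/s

Heat released by hot stream: Q = 29.4 × 2.15 × (46.8 − -16.1) = 3975.9 kJ/s
Energy balance on cold side (adiabatic exchanger): Q = ṁ_c·Cp_c·(T_c,out − T_c,in)
ṁ_c = 3975.9 / [2.44 × (21.9 − -52.7)] = 21.843 kg/s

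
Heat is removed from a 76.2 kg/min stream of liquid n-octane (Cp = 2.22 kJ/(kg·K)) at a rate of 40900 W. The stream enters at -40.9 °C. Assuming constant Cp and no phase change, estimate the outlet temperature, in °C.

T_out = -55.4 °C

Q = 40900 W = 2454 kJ/min
ΔT = Q/(ṁ·Cp) = 2454/(76.2×2.22) = 14.507 K
T_out = -40.9 − 14.507 = -55.407 °C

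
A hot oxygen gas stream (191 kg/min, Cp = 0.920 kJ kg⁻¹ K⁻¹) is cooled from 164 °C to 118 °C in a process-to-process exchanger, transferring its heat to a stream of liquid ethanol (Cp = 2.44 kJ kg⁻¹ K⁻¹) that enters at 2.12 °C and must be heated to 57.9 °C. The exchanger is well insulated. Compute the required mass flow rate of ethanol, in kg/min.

ṁ_c = 59.4 kg/min

Heat released by hot stream: Q = 191 × 0.920 × (164 − 118) = 8083.1 kJ/min
Energy balance on cold side (adiabatic exchanger): Q = ṁ_c·Cp_c·(T_c,out − T_c,in)
ṁ_c = 8083.1 / [2.44 × (57.9 − 2.12)] = 59.39 kg/min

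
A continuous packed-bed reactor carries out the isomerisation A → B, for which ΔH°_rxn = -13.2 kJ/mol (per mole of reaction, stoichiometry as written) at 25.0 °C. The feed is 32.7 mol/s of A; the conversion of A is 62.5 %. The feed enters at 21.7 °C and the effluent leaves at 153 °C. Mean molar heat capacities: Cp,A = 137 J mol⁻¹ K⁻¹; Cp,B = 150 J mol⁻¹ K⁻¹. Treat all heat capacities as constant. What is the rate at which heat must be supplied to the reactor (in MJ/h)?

Extent of reaction ξ = 0.625 × 32.7 = 20.438 mol/s
Reaction term: ξ·ΔH°_rxn = 20.438 × -13.2 = -269.77 kJ/s
Sensible, feed 21.7→25 °C: 14.784 kJ/s
Outlet flows (mol/s): A 12.263, B 20.438
Sensible, products 25→153 °C: 607.44 kJ/s
Q = ΔH = 352.44 kJ/s = 352.44 kW
Heat supplied = 1268.8 MJ/h

Q_in = 1270 MJ/h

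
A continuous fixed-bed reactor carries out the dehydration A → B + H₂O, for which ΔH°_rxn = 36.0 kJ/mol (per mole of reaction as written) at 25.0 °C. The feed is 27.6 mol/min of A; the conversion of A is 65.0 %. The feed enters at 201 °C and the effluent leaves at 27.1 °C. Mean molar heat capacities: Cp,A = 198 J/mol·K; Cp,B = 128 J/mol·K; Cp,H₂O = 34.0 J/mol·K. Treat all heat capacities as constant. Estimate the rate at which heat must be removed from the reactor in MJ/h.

Q_out = 18.4 MJ/h

Extent of reaction ξ = 0.650 × 27.6 = 17.94 mol/min
Reaction term: ξ·ΔH°_rxn = 17.94 × 36.0 = 645.84 kJ/min
Sensible, feed 201→25 °C: -961.8 kJ/min
Outlet flows (mol/min): A 9.66, B 17.94, H₂O 17.94
Sensible, products 25→27.1 °C: 10.12 kJ/min
Q = ΔH = -305.84 kJ/min = -5.0974 kW
Heat removed = 18.351 MJ/h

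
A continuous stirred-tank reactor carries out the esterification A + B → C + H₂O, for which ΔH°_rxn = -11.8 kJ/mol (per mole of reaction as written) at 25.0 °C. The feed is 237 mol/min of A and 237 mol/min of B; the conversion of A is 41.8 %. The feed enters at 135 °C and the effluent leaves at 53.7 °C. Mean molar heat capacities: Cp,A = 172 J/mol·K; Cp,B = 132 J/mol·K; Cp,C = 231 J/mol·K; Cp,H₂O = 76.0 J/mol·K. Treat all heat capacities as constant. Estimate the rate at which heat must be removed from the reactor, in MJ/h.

Q_out = 421 MJ/h

Extent of reaction ξ = 0.418 × 237 = 99.066 mol/min
Reaction term: ξ·ΔH°_rxn = 99.066 × -11.8 = -1169 kJ/min
Sensible, feed 135→25 °C: -7925.3 kJ/min
Outlet flows (mol/min): A 137.93, B 137.93, C 99.066, H₂O 99.066
Sensible, products 25→53.7 °C: 2076.3 kJ/min
Q = ΔH = -7018 kJ/min = -116.97 kW
Heat removed = 421.08 MJ/h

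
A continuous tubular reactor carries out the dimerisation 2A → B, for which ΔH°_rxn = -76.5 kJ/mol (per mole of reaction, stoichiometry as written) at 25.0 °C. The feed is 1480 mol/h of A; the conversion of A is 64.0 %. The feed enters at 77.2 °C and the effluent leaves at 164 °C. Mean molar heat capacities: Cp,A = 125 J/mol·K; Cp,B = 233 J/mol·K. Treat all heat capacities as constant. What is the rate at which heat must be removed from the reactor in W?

Extent of reaction ξ = 0.640 × 1480 / 2 = 473.6 mol/h
Reaction term: ξ·ΔH°_rxn = 473.6 × -76.5 = -36230 kJ/h
Sensible, feed 77.2→25 °C: -9657 kJ/h
Outlet flows (mol/h): A 532.8, B 473.6
Sensible, products 25→164 °C: 24596 kJ/h
Q = ΔH = -21292 kJ/h = -5.9143 kW
Heat removed = 5914.3 W

Q_out = 5910 W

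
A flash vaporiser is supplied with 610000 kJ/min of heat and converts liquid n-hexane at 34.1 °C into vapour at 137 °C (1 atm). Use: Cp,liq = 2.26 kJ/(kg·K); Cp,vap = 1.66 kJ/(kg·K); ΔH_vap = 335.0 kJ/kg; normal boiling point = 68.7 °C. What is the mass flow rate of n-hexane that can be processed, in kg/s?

ṁ = 19.3 kg/s

Δh = 2.26×(68.7−34.1) + 335.0 + 1.66×(137−68.7) = 526.57 kJ/kg
Q = 610000 kJ/min = 10167 kJ/s = 10167 kJ/s
ṁ = Q/Δh = 10167 / 526.57 = 19.307 kg/s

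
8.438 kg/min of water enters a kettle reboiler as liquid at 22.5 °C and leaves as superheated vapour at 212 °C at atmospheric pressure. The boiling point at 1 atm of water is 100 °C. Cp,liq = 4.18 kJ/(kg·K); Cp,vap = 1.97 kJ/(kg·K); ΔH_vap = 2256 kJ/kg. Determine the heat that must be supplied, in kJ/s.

Q = 394 kJ/s

liquid 22.5→100 °C: 323.95 kJ/kg
vaporisation at 100 °C: 2256 kJ/kg
vapour 100→212 °C: 220.64 kJ/kg
Δh = 323.95 + 2256 + 220.64 = 2800.6 kJ/kg
Q = ṁ·Δh = 8.438 kg/min × 2800.6 kJ/kg = 23631 kJ/min
|Q| = 393.86 kW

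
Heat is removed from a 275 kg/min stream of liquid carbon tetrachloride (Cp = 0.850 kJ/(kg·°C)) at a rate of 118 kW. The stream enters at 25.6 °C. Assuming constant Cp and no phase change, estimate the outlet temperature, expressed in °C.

T_out = -4.69 °C

Q = 118 kW = 7080 kJ/min
ΔT = Q/(ṁ·Cp) = 7080/(275×0.850) = 30.289 K
T_out = 25.6 − 30.289 = -4.6888 °C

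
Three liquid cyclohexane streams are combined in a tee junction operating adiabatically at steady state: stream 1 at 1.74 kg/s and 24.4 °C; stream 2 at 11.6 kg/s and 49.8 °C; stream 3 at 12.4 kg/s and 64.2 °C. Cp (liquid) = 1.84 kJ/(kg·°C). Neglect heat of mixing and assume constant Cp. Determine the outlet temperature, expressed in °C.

T_out = 55.0 °C

Adiabatic, steady state ⇒ Σ ṁᵢCp,ᵢ(T_out − Tᵢ) = 0
Σ ṁᵢCp,ᵢTᵢ = 1.74×1.84×24.4 + 11.6×1.84×49.8 + 12.4×1.84×64.2 = 2605.8
Σ ṁᵢCp,ᵢ = 1.74×1.84 + 11.6×1.84 + 12.4×1.84 = 47.362
T_out = 2605.8 / 47.362 = 55.02 °C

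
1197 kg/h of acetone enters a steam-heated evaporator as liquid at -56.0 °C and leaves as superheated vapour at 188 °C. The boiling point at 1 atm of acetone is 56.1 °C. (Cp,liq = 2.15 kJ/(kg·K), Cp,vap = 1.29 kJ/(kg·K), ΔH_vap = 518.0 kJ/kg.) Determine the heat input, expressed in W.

liquid -56.0→56.1 °C: 241.01 kJ/kg
vaporisation at 56.1 °C: 518 kJ/kg
vapour 56.1→188 °C: 170.15 kJ/kg
Δh = 241.01 + 518 + 170.15 = 929.17 kJ/kg
Q = ṁ·Δh = 1197 kg/h × 929.17 kJ/kg = 1.1122e+06 kJ/h
|Q| = 308.95 kW = 308950 W

Q = 309000 W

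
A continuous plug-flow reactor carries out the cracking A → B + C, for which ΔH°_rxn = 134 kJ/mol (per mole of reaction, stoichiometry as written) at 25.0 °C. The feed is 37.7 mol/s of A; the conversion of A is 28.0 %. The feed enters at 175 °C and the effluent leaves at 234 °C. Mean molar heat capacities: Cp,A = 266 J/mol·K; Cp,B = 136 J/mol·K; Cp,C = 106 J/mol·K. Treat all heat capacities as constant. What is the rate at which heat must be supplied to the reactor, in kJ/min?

Q_in = 117000 kJ/min

Extent of reaction ξ = 0.280 × 37.7 = 10.556 mol/s
Reaction term: ξ·ΔH°_rxn = 10.556 × 134 = 1414.5 kJ/s
Sensible, feed 175→25 °C: -1504.2 kJ/s
Outlet flows (mol/s): A 27.144, B 10.556, C 10.556
Sensible, products 25→234 °C: 2042.9 kJ/s
Q = ΔH = 1953.2 kJ/s = 1953.2 kW
Heat supplied = 117190 kJ/min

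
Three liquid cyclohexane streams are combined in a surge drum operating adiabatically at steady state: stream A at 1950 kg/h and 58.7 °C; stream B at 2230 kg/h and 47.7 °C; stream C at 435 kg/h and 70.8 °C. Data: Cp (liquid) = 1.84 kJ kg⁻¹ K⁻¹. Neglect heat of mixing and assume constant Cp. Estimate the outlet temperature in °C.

No heat crosses the boundary, so H_out = H_in.
T_out = Σ ṁᵢCp,ᵢTᵢ / Σ ṁᵢCp,ᵢ
      = 463010 / 8491.6 = 54.525 °C

T_out = 54.5 °C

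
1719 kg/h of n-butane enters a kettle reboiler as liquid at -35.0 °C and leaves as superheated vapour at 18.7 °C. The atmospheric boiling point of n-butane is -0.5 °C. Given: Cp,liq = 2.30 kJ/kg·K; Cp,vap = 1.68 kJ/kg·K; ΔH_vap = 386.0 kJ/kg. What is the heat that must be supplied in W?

Q = 238000 W

liquid -35.0→-0.5 °C: 79.35 kJ/kg
vaporisation at -0.5 °C: 386 kJ/kg
vapour -0.5→18.7 °C: 32.256 kJ/kg
Δh = 79.35 + 386 + 32.256 = 497.61 kJ/kg
Q = ṁ·Δh = 1719 kg/h × 497.61 kJ/kg = 855380 kJ/h
|Q| = 237.61 kW = 237610 W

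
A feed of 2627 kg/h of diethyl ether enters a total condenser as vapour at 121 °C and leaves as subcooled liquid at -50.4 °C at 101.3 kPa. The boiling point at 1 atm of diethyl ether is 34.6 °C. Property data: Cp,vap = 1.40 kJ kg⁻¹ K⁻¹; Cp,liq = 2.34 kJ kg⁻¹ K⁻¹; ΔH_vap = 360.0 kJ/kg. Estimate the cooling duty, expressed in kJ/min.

vapour 121→34.6 °C: -120.96 kJ/kg
condensation at 34.6 °C: -360 kJ/kg
liquid 34.6→-50.4 °C: -198.9 kJ/kg
Δh = -120.96 + -360 + -198.9 = -679.86 kJ/kg
Q = ṁ·Δh = 2627 kg/h × -679.86 kJ/kg = -1.786e+06 kJ/h
|Q| = 496.11 kW = 29767 kJ/min

Q_c = 29800 kJ/min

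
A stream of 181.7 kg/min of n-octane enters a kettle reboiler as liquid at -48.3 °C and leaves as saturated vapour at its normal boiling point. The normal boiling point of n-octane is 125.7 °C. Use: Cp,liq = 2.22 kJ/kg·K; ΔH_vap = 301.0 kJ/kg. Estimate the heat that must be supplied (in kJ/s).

liquid -48.3→125.7 °C: 386.28 kJ/kg
vaporisation at 125.7 °C: 301 kJ/kg
Δh = 386.28 + 301 = 687.28 kJ/kg
Q = ṁ·Δh = 181.7 kg/min × 687.28 kJ/kg = 124880 kJ/min
|Q| = 2081.3 kW

Q = 2080 kJ/s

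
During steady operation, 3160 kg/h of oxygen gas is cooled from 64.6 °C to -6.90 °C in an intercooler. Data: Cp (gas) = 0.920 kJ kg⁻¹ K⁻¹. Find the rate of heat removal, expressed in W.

Q = ṁ·Cp·ΔT = 3160 × 0.920 × (-6.90 − 64.6) = -207860 kJ/h
Converting: 207860 / 3600 s = 57.74 kW
Cooling duty = 57740 W

Q_c = 57700 W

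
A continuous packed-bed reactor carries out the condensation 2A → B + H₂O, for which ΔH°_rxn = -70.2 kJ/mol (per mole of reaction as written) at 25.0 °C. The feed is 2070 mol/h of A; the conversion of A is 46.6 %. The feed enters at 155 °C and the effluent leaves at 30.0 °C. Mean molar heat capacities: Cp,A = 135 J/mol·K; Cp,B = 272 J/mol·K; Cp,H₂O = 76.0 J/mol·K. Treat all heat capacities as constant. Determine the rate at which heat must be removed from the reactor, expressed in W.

Q_out = 19100 W

Extent of reaction ξ = 0.466 × 2070 / 2 = 482.31 mol/h
Reaction term: ξ·ΔH°_rxn = 482.31 × -70.2 = -33858 kJ/h
Sensible, feed 155→25 °C: -36328 kJ/h
Outlet flows (mol/h): A 1105.4, B 482.31, H₂O 482.31
Sensible, products 25→30.0 °C: 1585.4 kJ/h
Q = ΔH = -68601 kJ/h = -19.056 kW
Heat removed = 19056 W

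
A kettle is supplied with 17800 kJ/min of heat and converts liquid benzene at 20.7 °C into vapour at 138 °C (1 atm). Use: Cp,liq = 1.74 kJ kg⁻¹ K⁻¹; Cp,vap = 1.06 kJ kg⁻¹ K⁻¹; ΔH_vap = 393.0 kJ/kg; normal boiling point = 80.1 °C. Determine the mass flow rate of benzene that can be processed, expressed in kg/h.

ṁ = 1910 kg/h

Δh = 1.74×(80.1−20.7) + 393.0 + 1.06×(138−80.1) = 557.73 kJ/kg
Q = 17800 kJ/min = 296.67 kJ/s = 1.068e+06 kJ/h
ṁ = Q/Δh = 1.068e+06 / 557.73 = 1914.9 kg/h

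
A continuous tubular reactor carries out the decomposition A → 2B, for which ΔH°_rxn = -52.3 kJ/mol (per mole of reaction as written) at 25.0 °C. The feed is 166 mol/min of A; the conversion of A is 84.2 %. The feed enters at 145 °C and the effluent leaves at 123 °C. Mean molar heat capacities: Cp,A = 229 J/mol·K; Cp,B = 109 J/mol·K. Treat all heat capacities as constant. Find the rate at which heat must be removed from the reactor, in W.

Q_out = 138000 W

Extent of reaction ξ = 0.842 × 166 = 139.77 mol/min
Reaction term: ξ·ΔH°_rxn = 139.77 × -52.3 = -7310.1 kJ/min
Sensible, feed 145→25 °C: -4561.7 kJ/min
Outlet flows (mol/min): A 26.228, B 279.54
Sensible, products 25→123 °C: 3574.7 kJ/min
Q = ΔH = -8297.1 kJ/min = -138.28 kW
Heat removed = 138280 W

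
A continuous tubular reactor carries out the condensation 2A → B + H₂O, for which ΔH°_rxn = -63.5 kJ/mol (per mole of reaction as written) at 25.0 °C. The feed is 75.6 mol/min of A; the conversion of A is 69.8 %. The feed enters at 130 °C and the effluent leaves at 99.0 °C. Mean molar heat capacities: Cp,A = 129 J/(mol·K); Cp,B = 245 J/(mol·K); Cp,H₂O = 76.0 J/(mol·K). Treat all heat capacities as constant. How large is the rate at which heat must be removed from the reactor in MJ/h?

Extent of reaction ξ = 0.698 × 75.6 / 2 = 26.384 mol/min
Reaction term: ξ·ΔH°_rxn = 26.384 × -63.5 = -1675.4 kJ/min
Sensible, feed 130→25 °C: -1024 kJ/min
Outlet flows (mol/min): A 22.831, B 26.384, H₂O 26.384
Sensible, products 25→99.0 °C: 844.68 kJ/min
Q = ΔH = -1854.7 kJ/min = -30.912 kW
Heat removed = 111.28 MJ/h

Q_out = 111 MJ/h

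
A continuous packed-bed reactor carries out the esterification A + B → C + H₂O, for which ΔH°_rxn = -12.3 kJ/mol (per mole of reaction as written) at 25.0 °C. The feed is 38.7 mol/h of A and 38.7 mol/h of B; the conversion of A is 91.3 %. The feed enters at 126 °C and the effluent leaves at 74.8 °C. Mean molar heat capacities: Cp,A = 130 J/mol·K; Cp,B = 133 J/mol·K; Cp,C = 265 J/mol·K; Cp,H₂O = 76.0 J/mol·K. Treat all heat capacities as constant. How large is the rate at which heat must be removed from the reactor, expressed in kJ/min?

Q_out = 13.6 kJ/min

Extent of reaction ξ = 0.913 × 38.7 = 35.333 mol/h
Reaction term: ξ·ΔH°_rxn = 35.333 × -12.3 = -434.6 kJ/h
Sensible, feed 126→25 °C: -1028 kJ/h
Outlet flows (mol/h): A 3.3669, B 3.3669, C 35.333, H₂O 35.333
Sensible, products 25→74.8 °C: 644.12 kJ/h
Q = ΔH = -818.47 kJ/h = -0.22735 kW
Heat removed = 13.641 kJ/min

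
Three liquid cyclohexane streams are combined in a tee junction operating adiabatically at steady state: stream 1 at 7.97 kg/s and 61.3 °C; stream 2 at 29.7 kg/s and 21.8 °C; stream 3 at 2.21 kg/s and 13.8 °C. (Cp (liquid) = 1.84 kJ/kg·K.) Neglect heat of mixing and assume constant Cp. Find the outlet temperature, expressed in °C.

Energy balance with Q = 0: Σ ṁᵢCp,ᵢ(T_out − Tᵢ) = 0
T_out = Σ ṁᵢCp,ᵢTᵢ / Σ ṁᵢCp,ᵢ
      = 2146.4 / 73.379 = 29.251 °C

T_out = 29.3 °C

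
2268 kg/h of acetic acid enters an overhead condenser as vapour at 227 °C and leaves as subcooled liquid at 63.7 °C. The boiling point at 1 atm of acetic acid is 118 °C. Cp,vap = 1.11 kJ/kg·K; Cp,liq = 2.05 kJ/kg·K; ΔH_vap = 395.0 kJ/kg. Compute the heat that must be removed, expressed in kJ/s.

vapour 227→118 °C: -120.99 kJ/kg
condensation at 118 °C: -395 kJ/kg
liquid 118→63.7 °C: -111.31 kJ/kg
Δh = -120.99 + -395 + -111.31 = -627.3 kJ/kg
Q = ṁ·Δh = 2268 kg/h × -627.3 kJ/kg = -1.4227e+06 kJ/h
|Q| = 395.2 kW

Q_c = 395 kJ/s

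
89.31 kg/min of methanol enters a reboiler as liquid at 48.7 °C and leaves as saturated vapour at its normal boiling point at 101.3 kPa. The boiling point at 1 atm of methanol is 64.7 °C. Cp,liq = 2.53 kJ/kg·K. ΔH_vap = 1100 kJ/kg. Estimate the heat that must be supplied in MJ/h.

Q = 6110 MJ/h

liquid 48.7→64.7 °C: 40.48 kJ/kg
vaporisation at 64.7 °C: 1100 kJ/kg
Δh = 40.48 + 1100 = 1140.5 kJ/kg
Q = ṁ·Δh = 89.31 kg/min × 1140.5 kJ/kg = 101860 kJ/min
|Q| = 1697.6 kW = 6111.4 MJ/h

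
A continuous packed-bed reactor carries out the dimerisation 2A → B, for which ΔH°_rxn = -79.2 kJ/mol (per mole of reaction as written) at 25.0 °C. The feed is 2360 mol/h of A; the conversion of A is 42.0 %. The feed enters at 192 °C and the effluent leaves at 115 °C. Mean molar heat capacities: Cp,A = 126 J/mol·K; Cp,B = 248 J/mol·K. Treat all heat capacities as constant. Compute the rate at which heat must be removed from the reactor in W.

Q_out = 17300 W

Extent of reaction ξ = 0.420 × 2360 / 2 = 495.6 mol/h
Reaction term: ξ·ΔH°_rxn = 495.6 × -79.2 = -39252 kJ/h
Sensible, feed 192→25 °C: -49659 kJ/h
Outlet flows (mol/h): A 1368.8, B 495.6
Sensible, products 25→115 °C: 26584 kJ/h
Q = ΔH = -62327 kJ/h = -17.313 kW
Heat removed = 17313 W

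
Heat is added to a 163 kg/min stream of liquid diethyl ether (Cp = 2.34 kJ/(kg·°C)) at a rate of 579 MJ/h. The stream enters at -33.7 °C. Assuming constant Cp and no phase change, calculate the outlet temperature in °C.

T_out = -8.40 °C

Q = 579 MJ/h = 9650 kJ/min
ΔT = Q/(ṁ·Cp) = 9650/(163×2.34) = 25.3 K
T_out = -33.7 + 25.3 = -8.3998 °C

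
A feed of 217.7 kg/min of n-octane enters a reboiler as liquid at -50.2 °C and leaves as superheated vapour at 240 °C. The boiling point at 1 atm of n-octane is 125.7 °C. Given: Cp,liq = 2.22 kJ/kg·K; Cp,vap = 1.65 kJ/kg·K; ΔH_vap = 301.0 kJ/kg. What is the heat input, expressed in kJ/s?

Q = 3190 kJ/s

liquid -50.2→125.7 °C: 390.5 kJ/kg
vaporisation at 125.7 °C: 301 kJ/kg
vapour 125.7→240 °C: 188.59 kJ/kg
Δh = 390.5 + 301 + 188.59 = 880.09 kJ/kg
Q = ṁ·Δh = 217.7 kg/min × 880.09 kJ/kg = 191600 kJ/min
|Q| = 3193.3 kW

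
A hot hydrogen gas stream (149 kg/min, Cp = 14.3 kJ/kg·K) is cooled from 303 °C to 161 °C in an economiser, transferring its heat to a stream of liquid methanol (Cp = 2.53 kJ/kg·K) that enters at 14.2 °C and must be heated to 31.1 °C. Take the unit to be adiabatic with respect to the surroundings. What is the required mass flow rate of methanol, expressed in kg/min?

ṁ_c = 7080 kg/min

Heat released by hot stream: Q = 149 × 14.3 × (303 − 161) = 302560 kJ/min
Energy balance on cold side (adiabatic exchanger): Q = ṁ_c·Cp_c·(T_c,out − T_c,in)
ṁ_c = 302560 / [2.53 × (31.1 − 14.2)] = 7076.3 kg/min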